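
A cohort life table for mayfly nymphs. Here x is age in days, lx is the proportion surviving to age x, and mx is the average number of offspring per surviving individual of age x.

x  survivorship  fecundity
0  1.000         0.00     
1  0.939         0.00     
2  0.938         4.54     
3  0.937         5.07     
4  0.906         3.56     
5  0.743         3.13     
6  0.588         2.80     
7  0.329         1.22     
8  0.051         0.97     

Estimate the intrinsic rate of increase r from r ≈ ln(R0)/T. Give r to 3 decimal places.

0.776

R0 = Σ lx·mx = 0 + 0 + 4.25852 + 4.75059 + 3.22536 + 2.32559 + 1.6464 + 0.40138 + 0.04947 = 16.65731
Σ x·lx·mx = 60.38202; T = 60.38202/16.65731 = 3.62496…
r ≈ ln(R0)/T = ln(16.65731)/3.62496… = 0.77597… → 0.776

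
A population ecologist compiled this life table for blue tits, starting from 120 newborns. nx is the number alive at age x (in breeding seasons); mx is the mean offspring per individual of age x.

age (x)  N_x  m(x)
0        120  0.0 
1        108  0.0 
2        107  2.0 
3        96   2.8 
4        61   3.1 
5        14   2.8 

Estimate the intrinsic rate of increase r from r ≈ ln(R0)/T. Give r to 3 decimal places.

lx = nx/n0 = nx/120: 1, 0.9, 0.89167…, 0.8, 0.50833…, 0.11667…
R0 = Σ lx·mx = 0 + 0 + 1.78333… + 2.24 + 1.57583… + 0.32667… = 5.925833…
Σ x·lx·mx = 18.223333…; T = 18.223333…/5.925833… = 3.07524…
r ≈ ln(R0)/T = ln(5.925833…)/3.07524… = 0.5786… → 0.579

0.579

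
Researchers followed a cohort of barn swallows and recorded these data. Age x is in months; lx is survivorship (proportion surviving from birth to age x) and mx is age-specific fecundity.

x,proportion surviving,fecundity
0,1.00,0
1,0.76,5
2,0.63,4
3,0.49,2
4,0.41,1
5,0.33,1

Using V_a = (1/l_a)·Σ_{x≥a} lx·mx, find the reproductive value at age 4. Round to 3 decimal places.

1.805

lx·mx for x ≥ 4: 0.41, 0.33 → sum = 0.74
V_4 = 0.74 / l_4 = 0.74 / 0.41 = 1.804878… → 1.805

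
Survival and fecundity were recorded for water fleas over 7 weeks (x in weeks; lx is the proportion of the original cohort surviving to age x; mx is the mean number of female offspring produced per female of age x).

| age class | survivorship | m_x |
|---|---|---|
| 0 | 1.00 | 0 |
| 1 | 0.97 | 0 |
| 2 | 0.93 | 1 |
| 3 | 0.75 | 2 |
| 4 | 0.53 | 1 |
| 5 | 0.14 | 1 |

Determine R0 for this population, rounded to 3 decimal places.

3.100

lx·mx by age: 0, 0, 0.93, 1.5, 0.53, 0.14
R0 = Σ lx·mx = 3.1 → 3.100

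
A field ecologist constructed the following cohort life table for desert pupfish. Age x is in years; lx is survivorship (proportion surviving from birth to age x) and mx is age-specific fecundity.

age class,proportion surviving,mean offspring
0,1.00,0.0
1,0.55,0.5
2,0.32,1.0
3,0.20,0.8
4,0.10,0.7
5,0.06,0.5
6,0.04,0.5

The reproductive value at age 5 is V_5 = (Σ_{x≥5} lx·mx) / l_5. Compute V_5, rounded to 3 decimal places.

0.833

lx·mx for x ≥ 5: 0.03, 0.02 → sum = 0.05
V_5 = 0.05 / l_5 = 0.05 / 0.06 = 0.833333… → 0.833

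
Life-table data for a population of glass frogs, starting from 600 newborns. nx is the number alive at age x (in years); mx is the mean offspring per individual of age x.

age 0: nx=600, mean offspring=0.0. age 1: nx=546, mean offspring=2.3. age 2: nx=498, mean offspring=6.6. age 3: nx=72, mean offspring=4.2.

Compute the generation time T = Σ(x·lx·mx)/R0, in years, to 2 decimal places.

1.80

lx = nx/n0 = nx/600: 1, 0.91, 0.83, 0.12
lx·mx: 0, 2.093, 5.478, 0.504 → R0 = 8.075
x·lx·mx: 0, 2.093, 10.956, 1.512 → Σ = 14.561
T = 14.561 / 8.075 = 1.80322… → 1.80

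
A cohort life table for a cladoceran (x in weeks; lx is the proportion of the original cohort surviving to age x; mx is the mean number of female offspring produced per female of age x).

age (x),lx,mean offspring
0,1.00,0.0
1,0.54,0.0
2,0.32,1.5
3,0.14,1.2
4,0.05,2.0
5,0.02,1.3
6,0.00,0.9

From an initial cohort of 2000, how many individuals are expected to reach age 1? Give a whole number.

1080

Expected survivors = N0 · l_1 = 2000 × 0.54 = 1080 → 1080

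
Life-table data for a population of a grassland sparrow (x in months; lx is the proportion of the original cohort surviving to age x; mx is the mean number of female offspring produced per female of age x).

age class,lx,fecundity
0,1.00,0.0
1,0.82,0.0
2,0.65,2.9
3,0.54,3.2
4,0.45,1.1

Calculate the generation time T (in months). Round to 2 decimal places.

2.66

lx·mx: 0, 0, 1.885, 1.728, 0.495 → R0 = 4.108
x·lx·mx: 0, 0, 3.77, 5.184, 1.98 → Σ = 10.934
T = 10.934 / 4.108 = 2.661636… → 2.66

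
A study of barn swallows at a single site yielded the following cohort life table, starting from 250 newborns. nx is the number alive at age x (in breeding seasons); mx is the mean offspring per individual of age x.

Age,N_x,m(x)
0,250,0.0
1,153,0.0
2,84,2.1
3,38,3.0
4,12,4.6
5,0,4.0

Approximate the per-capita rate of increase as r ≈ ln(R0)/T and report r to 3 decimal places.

lx = nx/n0 = nx/250: 1, 0.612, 0.336, 0.152, 0.048, 0
R0 = Σ lx·mx = 0 + 0 + 0.7056 + 0.456 + 0.2208 + 0 = 1.3824
Σ x·lx·mx = 3.6624; T = 3.6624/1.3824 = 2.64931…
r ≈ ln(R0)/T = ln(1.3824)/2.64931… = 0.12223… → 0.122

0.122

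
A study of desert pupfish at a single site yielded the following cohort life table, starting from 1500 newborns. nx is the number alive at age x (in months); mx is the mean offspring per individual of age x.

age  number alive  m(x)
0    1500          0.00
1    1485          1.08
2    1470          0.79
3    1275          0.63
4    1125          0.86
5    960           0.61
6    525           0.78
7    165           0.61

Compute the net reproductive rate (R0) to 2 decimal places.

3.75

lx = nx/n0 = nx/1500: 1, 0.99, 0.98, 0.85, 0.75, 0.64, 0.35, 0.11
lx·mx by age: 0, 1.0692, 0.7742, 0.5355, 0.645, 0.3904, 0.273, 0.0671
R0 = Σ lx·mx = 3.7544 → 3.75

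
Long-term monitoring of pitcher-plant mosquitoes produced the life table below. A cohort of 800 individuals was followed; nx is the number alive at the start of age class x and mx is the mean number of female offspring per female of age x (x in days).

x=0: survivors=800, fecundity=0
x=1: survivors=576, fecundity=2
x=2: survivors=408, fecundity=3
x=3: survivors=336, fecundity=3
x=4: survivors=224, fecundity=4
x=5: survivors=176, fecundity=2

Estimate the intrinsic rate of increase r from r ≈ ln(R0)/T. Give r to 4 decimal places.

0.6797

lx = nx/n0 = nx/800: 1, 0.72, 0.51, 0.42, 0.28, 0.22
R0 = Σ lx·mx = 0 + 1.44 + 1.53 + 1.26 + 1.12 + 0.44 = 5.79
Σ x·lx·mx = 14.96; T = 14.96/5.79 = 2.58377…
r ≈ ln(R0)/T = ln(5.79)/2.58377… = 0.67968… → 0.6797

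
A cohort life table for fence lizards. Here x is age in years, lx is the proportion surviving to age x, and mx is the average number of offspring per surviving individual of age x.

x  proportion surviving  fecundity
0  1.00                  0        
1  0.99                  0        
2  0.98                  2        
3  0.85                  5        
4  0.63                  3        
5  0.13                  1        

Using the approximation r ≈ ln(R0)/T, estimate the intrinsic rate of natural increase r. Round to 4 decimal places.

R0 = Σ lx·mx = 0 + 0 + 1.96 + 4.25 + 1.89 + 0.13 = 8.23
Σ x·lx·mx = 24.88; T = 24.88/8.23 = 3.02309…
r ≈ ln(R0)/T = ln(8.23)/3.02309… = 0.69723… → 0.6972

0.6972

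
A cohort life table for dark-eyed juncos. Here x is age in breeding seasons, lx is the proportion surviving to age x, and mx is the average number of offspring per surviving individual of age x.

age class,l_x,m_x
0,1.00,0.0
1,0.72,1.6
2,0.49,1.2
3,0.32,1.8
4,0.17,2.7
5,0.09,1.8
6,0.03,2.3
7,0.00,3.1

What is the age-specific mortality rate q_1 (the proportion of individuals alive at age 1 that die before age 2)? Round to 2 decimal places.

q_1 = (l_1 − l_2) / l_1 = (0.72 − 0.49) / 0.72
     = 0.23 / 0.72 = 0.319444… → 0.32

0.32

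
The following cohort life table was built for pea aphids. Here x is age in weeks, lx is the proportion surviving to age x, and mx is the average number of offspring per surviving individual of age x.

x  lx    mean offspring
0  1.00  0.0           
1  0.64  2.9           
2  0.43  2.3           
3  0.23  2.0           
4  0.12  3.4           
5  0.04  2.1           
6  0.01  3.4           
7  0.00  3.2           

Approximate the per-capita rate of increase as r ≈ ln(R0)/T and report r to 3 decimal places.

0.689

R0 = Σ lx·mx = 0 + 1.856 + 0.989 + 0.46 + 0.408 + 0.084 + 0.034 + 0 = 3.831
Σ x·lx·mx = 7.47; T = 7.47/3.831 = 1.94988…
r ≈ ln(R0)/T = ln(3.831)/1.94988… = 0.68882… → 0.689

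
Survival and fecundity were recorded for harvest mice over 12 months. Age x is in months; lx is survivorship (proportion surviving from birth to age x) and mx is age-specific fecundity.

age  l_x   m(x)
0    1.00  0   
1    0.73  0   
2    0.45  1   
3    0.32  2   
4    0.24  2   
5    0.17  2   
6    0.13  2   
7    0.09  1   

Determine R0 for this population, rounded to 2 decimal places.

2.26

lx·mx by age: 0, 0, 0.45, 0.64, 0.48, 0.34, 0.26, 0.09
R0 = Σ lx·mx = 2.26 → 2.26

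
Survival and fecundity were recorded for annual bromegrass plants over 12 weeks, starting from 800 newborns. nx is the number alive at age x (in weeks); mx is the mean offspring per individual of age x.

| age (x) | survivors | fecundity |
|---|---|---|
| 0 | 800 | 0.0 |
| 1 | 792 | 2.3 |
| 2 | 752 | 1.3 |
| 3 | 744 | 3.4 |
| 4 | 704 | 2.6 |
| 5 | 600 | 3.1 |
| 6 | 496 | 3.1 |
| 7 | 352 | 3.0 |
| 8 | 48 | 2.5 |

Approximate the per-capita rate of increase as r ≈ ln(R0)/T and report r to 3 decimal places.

lx = nx/n0 = nx/800: 1, 0.99, 0.94, 0.93, 0.88, 0.75, 0.62, 0.44, 0.06
R0 = Σ lx·mx = 0 + 2.277 + 1.222 + 3.162 + 2.288 + 2.325 + 1.922 + 1.32 + 0.15 = 14.666
Σ x·lx·mx = 56.956; T = 56.956/14.666 = 3.88354…
r ≈ ln(R0)/T = ln(14.666)/3.88354… = 0.69152… → 0.692

0.692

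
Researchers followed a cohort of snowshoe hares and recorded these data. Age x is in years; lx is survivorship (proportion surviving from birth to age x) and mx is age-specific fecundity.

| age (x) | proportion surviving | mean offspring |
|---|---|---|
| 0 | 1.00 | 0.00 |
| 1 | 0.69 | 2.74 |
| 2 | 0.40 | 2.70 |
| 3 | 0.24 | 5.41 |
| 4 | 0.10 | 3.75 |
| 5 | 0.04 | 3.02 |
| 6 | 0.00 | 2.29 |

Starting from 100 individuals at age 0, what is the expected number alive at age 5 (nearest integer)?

4

Expected survivors = N0 · l_5 = 100 × 0.04 = 4 → 4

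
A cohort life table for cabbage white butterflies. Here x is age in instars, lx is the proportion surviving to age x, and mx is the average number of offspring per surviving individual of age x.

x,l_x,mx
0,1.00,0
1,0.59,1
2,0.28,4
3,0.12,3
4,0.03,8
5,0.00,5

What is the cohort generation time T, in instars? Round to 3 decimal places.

lx·mx: 0, 0.59, 1.12, 0.36, 0.24, 0 → R0 = 2.31
x·lx·mx: 0, 0.59, 2.24, 1.08, 0.96, 0 → Σ = 4.87
T = 4.87 / 2.31 = 2.108225… → 2.108

2.108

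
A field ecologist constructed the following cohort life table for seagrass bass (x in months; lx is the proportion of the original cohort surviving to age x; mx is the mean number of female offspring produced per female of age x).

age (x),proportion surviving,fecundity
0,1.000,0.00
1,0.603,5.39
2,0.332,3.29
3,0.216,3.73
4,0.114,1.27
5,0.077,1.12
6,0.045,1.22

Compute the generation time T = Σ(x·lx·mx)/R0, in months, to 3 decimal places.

lx·mx: 0, 3.25017, 1.09228, 0.80568, 0.14478, 0.08624, 0.0549 → R0 = 5.43405
x·lx·mx: 0, 3.25017, 2.18456, 2.41704, 0.57912, 0.4312, 0.3294 → Σ = 9.19149
T = 9.19149 / 5.43405 = 1.691462… → 1.691

1.691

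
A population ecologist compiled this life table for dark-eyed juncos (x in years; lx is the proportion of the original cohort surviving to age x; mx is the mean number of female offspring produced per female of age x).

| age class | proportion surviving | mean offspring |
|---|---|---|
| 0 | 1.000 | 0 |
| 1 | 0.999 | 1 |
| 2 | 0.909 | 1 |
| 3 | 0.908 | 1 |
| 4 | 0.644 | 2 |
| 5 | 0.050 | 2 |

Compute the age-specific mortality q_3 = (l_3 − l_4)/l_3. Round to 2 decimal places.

0.29

q_3 = (l_3 − l_4) / l_3 = (0.908 − 0.644) / 0.908
     = 0.264 / 0.908 = 0.290749… → 0.29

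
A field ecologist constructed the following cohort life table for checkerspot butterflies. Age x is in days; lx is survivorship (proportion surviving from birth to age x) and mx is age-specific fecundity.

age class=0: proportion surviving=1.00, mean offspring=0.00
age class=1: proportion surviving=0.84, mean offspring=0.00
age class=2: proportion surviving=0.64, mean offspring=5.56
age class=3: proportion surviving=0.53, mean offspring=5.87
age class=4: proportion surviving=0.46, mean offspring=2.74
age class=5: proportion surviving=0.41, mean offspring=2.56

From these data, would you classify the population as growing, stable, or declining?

growing

R0 = Σ lx·mx = 0 + 0 + 3.5584 + 3.1111 + 1.2604 + 1.0496 = 8.9795
R0 > 1, so the population is growing.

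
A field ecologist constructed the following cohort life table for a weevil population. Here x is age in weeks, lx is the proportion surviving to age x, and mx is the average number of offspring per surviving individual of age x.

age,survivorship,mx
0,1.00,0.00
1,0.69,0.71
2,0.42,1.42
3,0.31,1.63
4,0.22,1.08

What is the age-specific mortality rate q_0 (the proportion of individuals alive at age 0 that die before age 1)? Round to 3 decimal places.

0.310

q_0 = (l_0 − l_1) / l_0 = (1 − 0.69) / 1
     = 0.31 / 1 = 0.31 → 0.310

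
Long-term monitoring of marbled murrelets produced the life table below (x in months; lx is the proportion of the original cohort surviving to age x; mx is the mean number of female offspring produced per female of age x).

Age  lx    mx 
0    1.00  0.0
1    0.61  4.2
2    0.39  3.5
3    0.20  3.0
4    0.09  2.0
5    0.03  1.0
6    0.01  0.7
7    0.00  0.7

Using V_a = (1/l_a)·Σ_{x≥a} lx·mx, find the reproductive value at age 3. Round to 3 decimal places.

lx·mx for x ≥ 3: 0.6, 0.18, 0.03, 0.007, 0 → sum = 0.817
V_3 = 0.817 / l_3 = 0.817 / 0.2 = 4.085 → 4.085

4.085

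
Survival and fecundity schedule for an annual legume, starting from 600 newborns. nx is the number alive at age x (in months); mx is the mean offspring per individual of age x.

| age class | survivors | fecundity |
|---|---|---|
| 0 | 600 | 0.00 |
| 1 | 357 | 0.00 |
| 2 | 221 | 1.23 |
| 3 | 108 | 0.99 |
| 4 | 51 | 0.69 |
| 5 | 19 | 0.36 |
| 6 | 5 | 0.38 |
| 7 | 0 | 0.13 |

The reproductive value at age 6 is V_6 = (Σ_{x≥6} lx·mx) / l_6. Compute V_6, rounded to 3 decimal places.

0.380

lx = nx/n0 = nx/600: 1, 0.595, 0.36833…, 0.18, 0.085, 0.03167…, 0.00833…, 0
lx·mx for x ≥ 6: 0.003167…, 0 → sum = 0.003167…
V_6 = 0.003167… / l_6 = 0.003167… / 0.008333… = 0.38… → 0.380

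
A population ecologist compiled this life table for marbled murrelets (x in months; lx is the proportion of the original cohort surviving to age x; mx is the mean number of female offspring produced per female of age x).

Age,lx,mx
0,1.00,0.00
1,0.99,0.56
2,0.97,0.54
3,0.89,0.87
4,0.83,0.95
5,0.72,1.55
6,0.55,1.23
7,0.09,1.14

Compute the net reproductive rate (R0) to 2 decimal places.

lx·mx by age: 0, 0.5544, 0.5238, 0.7743, 0.7885, 1.116, 0.6765, 0.1026
R0 = Σ lx·mx = 4.5361 → 4.54

4.54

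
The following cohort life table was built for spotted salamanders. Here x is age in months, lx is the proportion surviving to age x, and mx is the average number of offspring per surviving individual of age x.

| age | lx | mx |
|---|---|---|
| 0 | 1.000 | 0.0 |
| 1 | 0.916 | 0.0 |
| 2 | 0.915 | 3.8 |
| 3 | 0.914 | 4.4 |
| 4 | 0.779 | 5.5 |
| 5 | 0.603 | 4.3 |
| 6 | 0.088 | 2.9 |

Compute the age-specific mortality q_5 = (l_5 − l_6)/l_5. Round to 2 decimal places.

0.85

q_5 = (l_5 − l_6) / l_5 = (0.603 − 0.088) / 0.603
     = 0.515 / 0.603 = 0.854063… → 0.85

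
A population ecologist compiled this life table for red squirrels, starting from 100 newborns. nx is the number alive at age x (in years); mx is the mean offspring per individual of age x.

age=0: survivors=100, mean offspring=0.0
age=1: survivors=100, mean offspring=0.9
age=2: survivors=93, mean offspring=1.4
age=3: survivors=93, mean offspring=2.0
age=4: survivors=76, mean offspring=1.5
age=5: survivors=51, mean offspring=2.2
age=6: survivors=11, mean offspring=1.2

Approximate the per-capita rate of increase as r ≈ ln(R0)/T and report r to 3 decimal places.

lx = nx/n0 = nx/100: 1, 1, 0.93, 0.93, 0.76, 0.51, 0.11
R0 = Σ lx·mx = 0 + 0.9 + 1.302 + 1.86 + 1.14 + 1.122 + 0.132 = 6.456
Σ x·lx·mx = 20.046; T = 20.046/6.456 = 3.10502…
r ≈ ln(R0)/T = ln(6.456)/3.10502… = 0.60064… → 0.601

0.601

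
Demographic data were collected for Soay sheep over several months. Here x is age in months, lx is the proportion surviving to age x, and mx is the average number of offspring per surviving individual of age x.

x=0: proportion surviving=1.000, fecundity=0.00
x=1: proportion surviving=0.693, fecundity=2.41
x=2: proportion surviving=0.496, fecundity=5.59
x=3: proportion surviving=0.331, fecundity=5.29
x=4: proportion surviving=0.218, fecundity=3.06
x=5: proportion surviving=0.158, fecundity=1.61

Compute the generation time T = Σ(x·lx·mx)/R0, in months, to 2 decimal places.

2.31

lx·mx: 0, 1.67013, 2.77264, 1.75099, 0.66708, 0.25438 → R0 = 7.11522
x·lx·mx: 0, 1.67013, 5.54528, 5.25297, 2.66832, 1.2719 → Σ = 16.4086
T = 16.4086 / 7.11522 = 2.306127… → 2.31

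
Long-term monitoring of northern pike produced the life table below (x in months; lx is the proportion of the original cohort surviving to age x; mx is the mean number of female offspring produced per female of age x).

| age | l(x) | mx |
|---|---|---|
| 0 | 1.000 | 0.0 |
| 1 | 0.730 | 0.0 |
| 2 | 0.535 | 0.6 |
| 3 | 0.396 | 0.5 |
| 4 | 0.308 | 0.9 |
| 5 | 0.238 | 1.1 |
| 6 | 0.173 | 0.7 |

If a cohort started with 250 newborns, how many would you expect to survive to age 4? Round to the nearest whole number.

Expected survivors = N0 · l_4 = 250 × 0.308 = 77 → 77

77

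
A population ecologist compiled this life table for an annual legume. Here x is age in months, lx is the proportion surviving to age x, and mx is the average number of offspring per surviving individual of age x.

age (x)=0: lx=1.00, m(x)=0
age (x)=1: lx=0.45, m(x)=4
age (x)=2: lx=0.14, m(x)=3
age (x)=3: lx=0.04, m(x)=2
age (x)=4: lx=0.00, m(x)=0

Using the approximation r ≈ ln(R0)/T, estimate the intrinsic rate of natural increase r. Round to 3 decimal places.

R0 = Σ lx·mx = 0 + 1.8 + 0.42 + 0.08 + 0 = 2.3
Σ x·lx·mx = 2.88; T = 2.88/2.3 = 1.25217…
r ≈ ln(R0)/T = ln(2.3)/1.25217… = 0.66517… → 0.665

0.665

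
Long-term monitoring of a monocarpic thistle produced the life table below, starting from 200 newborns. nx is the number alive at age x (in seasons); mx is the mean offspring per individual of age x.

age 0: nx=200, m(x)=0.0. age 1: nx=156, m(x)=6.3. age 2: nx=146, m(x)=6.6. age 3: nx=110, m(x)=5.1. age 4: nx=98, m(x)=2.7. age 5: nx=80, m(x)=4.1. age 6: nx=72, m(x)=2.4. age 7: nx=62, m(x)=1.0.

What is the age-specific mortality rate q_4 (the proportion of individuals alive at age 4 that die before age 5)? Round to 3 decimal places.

lx = nx/n0 = nx/200: 1, 0.78, 0.73, 0.55, 0.49, 0.4, 0.36, 0.31
q_4 = (l_4 − l_5) / l_4 = (0.49 − 0.4) / 0.49
     = 0.09 / 0.49 = 0.183673… → 0.184

0.184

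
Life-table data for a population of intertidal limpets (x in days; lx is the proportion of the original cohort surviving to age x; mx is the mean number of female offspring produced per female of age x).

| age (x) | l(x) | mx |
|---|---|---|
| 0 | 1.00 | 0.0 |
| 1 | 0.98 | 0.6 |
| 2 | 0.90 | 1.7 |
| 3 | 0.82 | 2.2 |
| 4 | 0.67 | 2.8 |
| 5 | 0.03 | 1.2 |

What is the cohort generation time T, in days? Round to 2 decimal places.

lx·mx: 0, 0.588, 1.53, 1.804, 1.876, 0.036 → R0 = 5.834
x·lx·mx: 0, 0.588, 3.06, 5.412, 7.504, 0.18 → Σ = 16.744
T = 16.744 / 5.834 = 2.870072… → 2.87

2.87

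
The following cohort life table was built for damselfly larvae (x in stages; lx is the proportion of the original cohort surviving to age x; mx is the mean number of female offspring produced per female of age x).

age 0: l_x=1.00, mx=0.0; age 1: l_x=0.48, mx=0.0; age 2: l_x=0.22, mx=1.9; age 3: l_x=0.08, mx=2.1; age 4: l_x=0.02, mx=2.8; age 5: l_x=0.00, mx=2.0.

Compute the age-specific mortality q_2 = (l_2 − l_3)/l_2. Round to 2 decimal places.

0.64

q_2 = (l_2 − l_3) / l_2 = (0.22 − 0.08) / 0.22
     = 0.14 / 0.22 = 0.636364… → 0.64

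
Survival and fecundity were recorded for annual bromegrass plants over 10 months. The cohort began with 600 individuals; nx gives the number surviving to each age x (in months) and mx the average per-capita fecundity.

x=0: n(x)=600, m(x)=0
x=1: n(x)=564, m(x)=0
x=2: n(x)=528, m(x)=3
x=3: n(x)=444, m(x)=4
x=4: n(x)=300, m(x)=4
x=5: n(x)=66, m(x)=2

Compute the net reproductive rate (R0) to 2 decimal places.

7.82

lx = nx/n0 = nx/600: 1, 0.94, 0.88, 0.74, 0.5, 0.11
lx·mx by age: 0, 0, 2.64, 2.96, 2, 0.22
R0 = Σ lx·mx = 7.82 → 7.82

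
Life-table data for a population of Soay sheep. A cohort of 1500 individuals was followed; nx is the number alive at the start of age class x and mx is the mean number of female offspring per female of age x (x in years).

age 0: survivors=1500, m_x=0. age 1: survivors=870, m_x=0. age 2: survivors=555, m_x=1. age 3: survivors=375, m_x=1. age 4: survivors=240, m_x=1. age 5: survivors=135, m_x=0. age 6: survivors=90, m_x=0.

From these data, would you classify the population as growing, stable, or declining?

declining

lx = nx/n0 = nx/1500: 1, 0.58, 0.37, 0.25, 0.16, 0.09, 0.06
R0 = Σ lx·mx = 0 + 0 + 0.37 + 0.25 + 0.16 + 0 + 0 = 0.78
R0 < 1, so the population is declining.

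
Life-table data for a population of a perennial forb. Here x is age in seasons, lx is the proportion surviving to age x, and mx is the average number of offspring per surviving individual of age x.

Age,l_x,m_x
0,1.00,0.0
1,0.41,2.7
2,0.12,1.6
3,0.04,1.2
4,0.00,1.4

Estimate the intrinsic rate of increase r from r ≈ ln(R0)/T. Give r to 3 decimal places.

R0 = Σ lx·mx = 0 + 1.107 + 0.192 + 0.048 + 0 = 1.347
Σ x·lx·mx = 1.635; T = 1.635/1.347 = 1.21381…
r ≈ ln(R0)/T = ln(1.347)/1.21381… = 0.24541… → 0.245

0.245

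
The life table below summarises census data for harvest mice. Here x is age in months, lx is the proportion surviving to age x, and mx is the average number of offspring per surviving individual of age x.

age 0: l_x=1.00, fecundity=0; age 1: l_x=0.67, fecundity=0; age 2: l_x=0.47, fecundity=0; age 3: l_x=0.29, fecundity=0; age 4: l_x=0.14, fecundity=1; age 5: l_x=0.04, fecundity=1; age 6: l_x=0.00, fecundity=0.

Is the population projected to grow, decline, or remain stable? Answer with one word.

declining

R0 = Σ lx·mx = 0 + 0 + 0 + 0 + 0.14 + 0.04 + 0 = 0.18
R0 < 1, so the population is declining.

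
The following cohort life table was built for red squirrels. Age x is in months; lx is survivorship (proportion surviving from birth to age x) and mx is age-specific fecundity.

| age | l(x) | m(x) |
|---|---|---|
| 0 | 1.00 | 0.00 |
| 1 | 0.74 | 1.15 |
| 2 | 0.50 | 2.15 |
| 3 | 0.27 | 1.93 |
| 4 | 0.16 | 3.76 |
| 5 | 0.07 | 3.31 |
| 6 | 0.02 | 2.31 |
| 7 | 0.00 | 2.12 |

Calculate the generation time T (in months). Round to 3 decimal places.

lx·mx: 0, 0.851, 1.075, 0.5211, 0.6016, 0.2317, 0.0462, 0 → R0 = 3.3266
x·lx·mx: 0, 0.851, 2.15, 1.5633, 2.4064, 1.1585, 0.2772, 0 → Σ = 8.4064
T = 8.4064 / 3.3266 = 2.527025… → 2.527

2.527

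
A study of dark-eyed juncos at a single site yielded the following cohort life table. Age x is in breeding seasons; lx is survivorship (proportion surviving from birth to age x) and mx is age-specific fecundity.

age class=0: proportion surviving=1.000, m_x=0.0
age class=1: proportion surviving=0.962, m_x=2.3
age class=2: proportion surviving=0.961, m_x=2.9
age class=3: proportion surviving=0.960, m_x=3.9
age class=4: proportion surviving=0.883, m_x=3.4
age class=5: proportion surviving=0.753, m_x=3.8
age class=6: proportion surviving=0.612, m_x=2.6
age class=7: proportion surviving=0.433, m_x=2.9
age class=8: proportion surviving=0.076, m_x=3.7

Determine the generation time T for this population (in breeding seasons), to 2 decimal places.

lx·mx: 0, 2.2126, 2.7869, 3.744, 3.0022, 2.8614, 1.5912, 1.2557, 0.2812 → R0 = 17.7352
x·lx·mx: 0, 2.2126, 5.5738, 11.232, 12.0088, 14.307, 9.5472, 8.7899, 2.2496 → Σ = 65.9209
T = 65.9209 / 17.7352 = 3.716953… → 3.72

3.72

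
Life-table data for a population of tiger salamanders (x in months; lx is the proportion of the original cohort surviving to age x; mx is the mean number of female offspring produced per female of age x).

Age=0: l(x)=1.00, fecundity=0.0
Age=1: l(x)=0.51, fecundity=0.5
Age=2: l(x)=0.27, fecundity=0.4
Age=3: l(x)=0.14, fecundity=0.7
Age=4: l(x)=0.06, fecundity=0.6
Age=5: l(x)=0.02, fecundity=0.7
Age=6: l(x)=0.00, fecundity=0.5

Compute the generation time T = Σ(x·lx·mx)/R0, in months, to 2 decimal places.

lx·mx: 0, 0.255, 0.108, 0.098, 0.036, 0.014, 0 → R0 = 0.511
x·lx·mx: 0, 0.255, 0.216, 0.294, 0.144, 0.07, 0 → Σ = 0.979
T = 0.979 / 0.511 = 1.915851… → 1.92

1.92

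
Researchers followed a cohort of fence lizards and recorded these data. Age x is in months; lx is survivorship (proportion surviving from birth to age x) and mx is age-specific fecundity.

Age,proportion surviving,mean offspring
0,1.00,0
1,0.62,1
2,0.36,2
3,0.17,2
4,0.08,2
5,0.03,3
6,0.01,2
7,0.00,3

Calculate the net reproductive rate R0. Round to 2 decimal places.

1.95

lx·mx by age: 0, 0.62, 0.72, 0.34, 0.16, 0.09, 0.02, 0
R0 = Σ lx·mx = 1.95 → 1.95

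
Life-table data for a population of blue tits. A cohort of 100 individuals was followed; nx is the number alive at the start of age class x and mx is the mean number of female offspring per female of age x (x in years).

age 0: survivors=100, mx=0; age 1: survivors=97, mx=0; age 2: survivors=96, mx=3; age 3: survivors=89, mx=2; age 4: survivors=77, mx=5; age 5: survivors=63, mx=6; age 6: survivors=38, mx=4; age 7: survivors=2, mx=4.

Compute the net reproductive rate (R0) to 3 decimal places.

13.890

lx = nx/n0 = nx/100: 1, 0.97, 0.96, 0.89, 0.77, 0.63, 0.38, 0.02
lx·mx by age: 0, 0, 2.88, 1.78, 3.85, 3.78, 1.52, 0.08
R0 = Σ lx·mx = 13.89 → 13.890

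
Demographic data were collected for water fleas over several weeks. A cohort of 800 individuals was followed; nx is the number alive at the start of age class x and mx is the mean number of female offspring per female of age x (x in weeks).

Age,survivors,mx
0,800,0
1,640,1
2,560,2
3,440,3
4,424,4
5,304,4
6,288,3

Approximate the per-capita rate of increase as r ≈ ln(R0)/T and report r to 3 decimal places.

0.592

lx = nx/n0 = nx/800: 1, 0.8, 0.7, 0.55, 0.53, 0.38, 0.36
R0 = Σ lx·mx = 0 + 0.8 + 1.4 + 1.65 + 2.12 + 1.52 + 1.08 = 8.57
Σ x·lx·mx = 31.11; T = 31.11/8.57 = 3.63011…
r ≈ ln(R0)/T = ln(8.57)/3.63011… = 0.59179… → 0.592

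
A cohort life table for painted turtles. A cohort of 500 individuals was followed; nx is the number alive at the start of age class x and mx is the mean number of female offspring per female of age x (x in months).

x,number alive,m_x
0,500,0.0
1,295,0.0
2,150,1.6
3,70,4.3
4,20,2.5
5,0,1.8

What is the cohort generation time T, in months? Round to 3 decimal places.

2.679

lx = nx/n0 = nx/500: 1, 0.59, 0.3, 0.14, 0.04, 0
lx·mx: 0, 0, 0.48, 0.602, 0.1, 0 → R0 = 1.182
x·lx·mx: 0, 0, 0.96, 1.806, 0.4, 0 → Σ = 3.166
T = 3.166 / 1.182 = 2.678511… → 2.679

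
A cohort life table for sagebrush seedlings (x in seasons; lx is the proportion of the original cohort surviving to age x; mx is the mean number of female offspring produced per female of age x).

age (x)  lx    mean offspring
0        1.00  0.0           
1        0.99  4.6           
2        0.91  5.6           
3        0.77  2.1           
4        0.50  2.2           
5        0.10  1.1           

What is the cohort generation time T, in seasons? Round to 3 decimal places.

1.967

lx·mx: 0, 4.554, 5.096, 1.617, 1.1, 0.11 → R0 = 12.477
x·lx·mx: 0, 4.554, 10.192, 4.851, 4.4, 0.55 → Σ = 24.547
T = 24.547 / 12.477 = 1.96738… → 1.967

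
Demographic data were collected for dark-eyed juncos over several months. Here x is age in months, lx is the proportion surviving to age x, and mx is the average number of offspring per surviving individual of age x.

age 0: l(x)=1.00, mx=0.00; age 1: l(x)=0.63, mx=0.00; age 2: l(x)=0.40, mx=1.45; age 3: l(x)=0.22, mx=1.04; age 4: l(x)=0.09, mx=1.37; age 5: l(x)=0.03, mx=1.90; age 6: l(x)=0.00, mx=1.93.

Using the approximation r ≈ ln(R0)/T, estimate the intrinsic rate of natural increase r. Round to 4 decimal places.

R0 = Σ lx·mx = 0 + 0 + 0.58 + 0.2288 + 0.1233 + 0.057 + 0 = 0.9891
Σ x·lx·mx = 2.6246; T = 2.6246/0.9891 = 2.65352…
r ≈ ln(R0)/T = ln(0.9891)/2.65352… = -0.00413… → -0.0041

-0.0041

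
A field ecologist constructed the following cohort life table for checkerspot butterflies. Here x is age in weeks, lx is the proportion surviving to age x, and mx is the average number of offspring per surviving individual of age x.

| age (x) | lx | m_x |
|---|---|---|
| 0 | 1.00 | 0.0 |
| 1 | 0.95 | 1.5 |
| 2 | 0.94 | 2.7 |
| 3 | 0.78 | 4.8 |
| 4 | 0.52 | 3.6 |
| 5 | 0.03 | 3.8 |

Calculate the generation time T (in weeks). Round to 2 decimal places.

lx·mx: 0, 1.425, 2.538, 3.744, 1.872, 0.114 → R0 = 9.693
x·lx·mx: 0, 1.425, 5.076, 11.232, 7.488, 0.57 → Σ = 25.791
T = 25.791 / 9.693 = 2.660786… → 2.66

2.66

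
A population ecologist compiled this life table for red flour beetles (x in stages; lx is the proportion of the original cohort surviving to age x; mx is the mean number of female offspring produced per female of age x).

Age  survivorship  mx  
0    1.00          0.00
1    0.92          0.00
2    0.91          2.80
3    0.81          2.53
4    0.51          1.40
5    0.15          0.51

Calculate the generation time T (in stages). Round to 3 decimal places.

lx·mx: 0, 0, 2.548, 2.0493, 0.714, 0.0765 → R0 = 5.3878
x·lx·mx: 0, 0, 5.096, 6.1479, 2.856, 0.3825 → Σ = 14.4824
T = 14.4824 / 5.3878 = 2.687999… → 2.688

2.688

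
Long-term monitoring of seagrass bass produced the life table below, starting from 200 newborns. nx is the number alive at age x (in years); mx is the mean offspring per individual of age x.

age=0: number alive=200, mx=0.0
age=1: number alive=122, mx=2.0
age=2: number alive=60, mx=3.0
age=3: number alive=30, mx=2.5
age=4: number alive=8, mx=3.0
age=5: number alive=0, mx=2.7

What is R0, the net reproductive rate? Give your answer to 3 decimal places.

lx = nx/n0 = nx/200: 1, 0.61, 0.3, 0.15, 0.04, 0
lx·mx by age: 0, 1.22, 0.9, 0.375, 0.12, 0
R0 = Σ lx·mx = 2.615 → 2.615

2.615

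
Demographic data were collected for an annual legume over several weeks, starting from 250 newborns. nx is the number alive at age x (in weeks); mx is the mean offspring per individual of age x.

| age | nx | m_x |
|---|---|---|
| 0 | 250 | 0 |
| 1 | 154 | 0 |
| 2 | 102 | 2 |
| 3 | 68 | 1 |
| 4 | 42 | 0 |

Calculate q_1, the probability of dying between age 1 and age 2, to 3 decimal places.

lx = nx/n0 = nx/250: 1, 0.616, 0.408, 0.272, 0.168
q_1 = (l_1 − l_2) / l_1 = (0.616 − 0.408) / 0.616
     = 0.208 / 0.616 = 0.337662… → 0.338

0.338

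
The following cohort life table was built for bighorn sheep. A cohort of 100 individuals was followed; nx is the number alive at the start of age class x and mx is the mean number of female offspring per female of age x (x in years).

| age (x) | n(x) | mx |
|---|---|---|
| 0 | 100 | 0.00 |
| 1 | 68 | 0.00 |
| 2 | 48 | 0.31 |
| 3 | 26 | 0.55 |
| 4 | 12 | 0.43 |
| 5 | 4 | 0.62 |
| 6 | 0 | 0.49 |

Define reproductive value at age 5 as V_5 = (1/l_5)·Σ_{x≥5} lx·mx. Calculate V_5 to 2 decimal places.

lx = nx/n0 = nx/100: 1, 0.68, 0.48, 0.26, 0.12, 0.04, 0
lx·mx for x ≥ 5: 0.0248, 0 → sum = 0.0248
V_5 = 0.0248 / l_5 = 0.0248 / 0.04 = 0.62 → 0.62

0.62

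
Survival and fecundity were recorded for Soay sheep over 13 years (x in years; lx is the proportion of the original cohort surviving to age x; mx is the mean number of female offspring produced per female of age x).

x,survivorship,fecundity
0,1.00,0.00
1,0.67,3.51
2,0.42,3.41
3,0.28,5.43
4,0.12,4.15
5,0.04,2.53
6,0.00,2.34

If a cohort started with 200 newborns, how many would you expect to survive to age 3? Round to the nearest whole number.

56

Expected survivors = N0 · l_3 = 200 × 0.28 = 56 → 56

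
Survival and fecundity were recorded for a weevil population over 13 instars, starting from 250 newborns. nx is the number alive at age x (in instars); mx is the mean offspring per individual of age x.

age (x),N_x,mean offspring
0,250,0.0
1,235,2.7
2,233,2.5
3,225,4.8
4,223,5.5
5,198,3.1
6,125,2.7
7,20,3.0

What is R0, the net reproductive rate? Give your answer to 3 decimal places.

18.139

lx = nx/n0 = nx/250: 1, 0.94, 0.932, 0.9, 0.892, 0.792, 0.5, 0.08
lx·mx by age: 0, 2.538, 2.33, 4.32, 4.906, 2.4552, 1.35, 0.24
R0 = Σ lx·mx = 18.1392 → 18.139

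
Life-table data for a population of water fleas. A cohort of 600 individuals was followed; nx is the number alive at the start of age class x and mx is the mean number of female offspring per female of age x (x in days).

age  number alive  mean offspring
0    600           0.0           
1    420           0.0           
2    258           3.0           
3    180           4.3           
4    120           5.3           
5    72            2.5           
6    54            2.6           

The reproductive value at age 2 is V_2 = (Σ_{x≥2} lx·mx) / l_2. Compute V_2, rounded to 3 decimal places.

9.707

lx = nx/n0 = nx/600: 1, 0.7, 0.43, 0.3, 0.2, 0.12, 0.09
lx·mx for x ≥ 2: 1.29, 1.29, 1.06, 0.3, 0.234 → sum = 4.174
V_2 = 4.174 / l_2 = 4.174 / 0.43 = 9.706977… → 9.707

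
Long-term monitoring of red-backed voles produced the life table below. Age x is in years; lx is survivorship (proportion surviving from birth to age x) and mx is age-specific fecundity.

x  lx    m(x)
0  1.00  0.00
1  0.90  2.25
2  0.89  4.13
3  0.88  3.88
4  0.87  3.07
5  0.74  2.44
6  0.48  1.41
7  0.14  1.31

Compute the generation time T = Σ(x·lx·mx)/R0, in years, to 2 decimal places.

3.09

lx·mx: 0, 2.025, 3.6757, 3.4144, 2.6709, 1.8056, 0.6768, 0.1834 → R0 = 14.4518
x·lx·mx: 0, 2.025, 7.3514, 10.2432, 10.6836, 9.028, 4.0608, 1.2838 → Σ = 44.6758
T = 44.6758 / 14.4518 = 3.091366… → 3.09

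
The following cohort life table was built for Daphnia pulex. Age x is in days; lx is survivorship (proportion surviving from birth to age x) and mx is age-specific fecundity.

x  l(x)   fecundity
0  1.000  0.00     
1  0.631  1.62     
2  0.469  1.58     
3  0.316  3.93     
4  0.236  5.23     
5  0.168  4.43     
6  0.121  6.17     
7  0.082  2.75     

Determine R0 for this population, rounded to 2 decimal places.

5.96

lx·mx by age: 0, 1.02222, 0.74102, 1.24188, 1.23428, 0.74424, 0.74657, 0.2255
R0 = Σ lx·mx = 5.95571 → 5.96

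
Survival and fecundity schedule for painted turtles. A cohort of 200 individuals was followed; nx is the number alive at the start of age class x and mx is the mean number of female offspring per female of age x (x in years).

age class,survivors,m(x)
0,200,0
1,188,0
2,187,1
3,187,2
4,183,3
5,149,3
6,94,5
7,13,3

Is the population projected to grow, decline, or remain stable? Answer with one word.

growing

lx = nx/n0 = nx/200: 1, 0.94, 0.935, 0.935, 0.915, 0.745, 0.47, 0.065
R0 = Σ lx·mx = 0 + 0 + 0.935 + 1.87 + 2.745 + 2.235 + 2.35 + 0.195 = 10.33
R0 > 1, so the population is growing.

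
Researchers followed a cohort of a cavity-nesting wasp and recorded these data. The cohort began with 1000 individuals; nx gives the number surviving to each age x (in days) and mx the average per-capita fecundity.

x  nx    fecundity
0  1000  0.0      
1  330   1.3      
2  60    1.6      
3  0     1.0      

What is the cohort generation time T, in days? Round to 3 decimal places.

lx = nx/n0 = nx/1000: 1, 0.33, 0.06, 0
lx·mx: 0, 0.429, 0.096, 0 → R0 = 0.525
x·lx·mx: 0, 0.429, 0.192, 0 → Σ = 0.621
T = 0.621 / 0.525 = 1.182857… → 1.183

1.183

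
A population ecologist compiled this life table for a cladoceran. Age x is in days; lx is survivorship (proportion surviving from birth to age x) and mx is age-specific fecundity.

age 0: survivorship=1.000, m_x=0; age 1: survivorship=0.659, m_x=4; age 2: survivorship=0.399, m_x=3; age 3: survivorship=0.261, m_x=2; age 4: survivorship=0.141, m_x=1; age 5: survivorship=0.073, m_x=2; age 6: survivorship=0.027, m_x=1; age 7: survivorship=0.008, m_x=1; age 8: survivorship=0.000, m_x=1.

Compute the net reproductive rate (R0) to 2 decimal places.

lx·mx by age: 0, 2.636, 1.197, 0.522, 0.141, 0.146, 0.027, 0.008, 0
R0 = Σ lx·mx = 4.677 → 4.68

4.68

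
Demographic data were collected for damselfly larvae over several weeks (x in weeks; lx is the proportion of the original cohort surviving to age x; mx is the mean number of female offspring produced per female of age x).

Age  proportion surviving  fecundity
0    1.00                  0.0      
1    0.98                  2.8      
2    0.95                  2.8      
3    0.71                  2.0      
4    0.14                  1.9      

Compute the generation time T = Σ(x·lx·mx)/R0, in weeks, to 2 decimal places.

1.89

lx·mx: 0, 2.744, 2.66, 1.42, 0.266 → R0 = 7.09
x·lx·mx: 0, 2.744, 5.32, 4.26, 1.064 → Σ = 13.388
T = 13.388 / 7.09 = 1.888293… → 1.89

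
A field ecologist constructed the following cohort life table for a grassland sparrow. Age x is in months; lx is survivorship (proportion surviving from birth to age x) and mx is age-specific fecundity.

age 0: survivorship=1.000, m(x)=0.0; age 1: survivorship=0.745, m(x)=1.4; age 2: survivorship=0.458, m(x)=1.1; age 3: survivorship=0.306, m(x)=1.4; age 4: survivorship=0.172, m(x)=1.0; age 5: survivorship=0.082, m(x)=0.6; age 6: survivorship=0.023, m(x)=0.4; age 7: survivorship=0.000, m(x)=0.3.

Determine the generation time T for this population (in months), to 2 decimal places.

lx·mx: 0, 1.043, 0.5038, 0.4284, 0.172, 0.0492, 0.0092, 0 → R0 = 2.2056
x·lx·mx: 0, 1.043, 1.0076, 1.2852, 0.688, 0.246, 0.0552, 0 → Σ = 4.325
T = 4.325 / 2.2056 = 1.960918… → 1.96

1.96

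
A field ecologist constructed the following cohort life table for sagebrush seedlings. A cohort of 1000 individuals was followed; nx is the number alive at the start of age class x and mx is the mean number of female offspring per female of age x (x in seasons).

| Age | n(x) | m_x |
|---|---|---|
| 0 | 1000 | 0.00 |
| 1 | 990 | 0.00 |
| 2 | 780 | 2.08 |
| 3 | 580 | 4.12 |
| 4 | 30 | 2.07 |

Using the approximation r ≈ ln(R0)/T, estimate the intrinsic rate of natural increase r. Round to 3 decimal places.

0.537

lx = nx/n0 = nx/1000: 1, 0.99, 0.78, 0.58, 0.03
R0 = Σ lx·mx = 0 + 0 + 1.6224 + 2.3896 + 0.0621 = 4.0741
Σ x·lx·mx = 10.662; T = 10.662/4.0741 = 2.61702…
r ≈ ln(R0)/T = ln(4.0741)/2.61702… = 0.53674… → 0.537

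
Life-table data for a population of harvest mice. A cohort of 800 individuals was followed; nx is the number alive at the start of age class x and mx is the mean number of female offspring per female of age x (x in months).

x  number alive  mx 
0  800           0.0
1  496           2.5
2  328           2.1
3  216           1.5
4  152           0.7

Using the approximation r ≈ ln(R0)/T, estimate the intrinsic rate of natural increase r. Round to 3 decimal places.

lx = nx/n0 = nx/800: 1, 0.62, 0.41, 0.27, 0.19
R0 = Σ lx·mx = 0 + 1.55 + 0.861 + 0.405 + 0.133 = 2.949
Σ x·lx·mx = 5.019; T = 5.019/2.949 = 1.70193…
r ≈ ln(R0)/T = ln(2.949)/1.70193… = 0.63543… → 0.635

0.635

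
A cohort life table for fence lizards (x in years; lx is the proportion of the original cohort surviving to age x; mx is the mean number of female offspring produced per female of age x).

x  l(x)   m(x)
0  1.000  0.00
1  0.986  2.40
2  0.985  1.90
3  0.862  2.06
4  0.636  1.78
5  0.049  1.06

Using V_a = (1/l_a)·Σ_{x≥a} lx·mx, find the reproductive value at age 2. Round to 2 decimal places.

4.90

lx·mx for x ≥ 2: 1.8715, 1.77572, 1.13208, 0.05194 → sum = 4.83124
V_2 = 4.83124 / l_2 = 4.83124 / 0.985 = 4.904812… → 4.90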